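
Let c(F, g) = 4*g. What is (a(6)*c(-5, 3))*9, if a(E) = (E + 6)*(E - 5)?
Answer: 1296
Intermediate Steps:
a(E) = (-5 + E)*(6 + E) (a(E) = (6 + E)*(-5 + E) = (-5 + E)*(6 + E))
(a(6)*c(-5, 3))*9 = ((-30 + 6 + 6²)*(4*3))*9 = ((-30 + 6 + 36)*12)*9 = (12*12)*9 = 144*9 = 1296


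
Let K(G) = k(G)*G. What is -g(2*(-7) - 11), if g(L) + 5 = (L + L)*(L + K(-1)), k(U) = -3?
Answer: -1095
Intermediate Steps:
K(G) = -3*G
g(L) = -5 + 2*L*(3 + L) (g(L) = -5 + (L + L)*(L - 3*(-1)) = -5 + (2*L)*(L + 3) = -5 + (2*L)*(3 + L) = -5 + 2*L*(3 + L))
-g(2*(-7) - 11) = -(-5 + 2*(2*(-7) - 11)² + 6*(2*(-7) - 11)) = -(-5 + 2*(-14 - 11)² + 6*(-14 - 11)) = -(-5 + 2*(-25)² + 6*(-25)) = -(-5 + 2*625 - 150) = -(-5 + 1250 - 150) = -1*1095 = -1095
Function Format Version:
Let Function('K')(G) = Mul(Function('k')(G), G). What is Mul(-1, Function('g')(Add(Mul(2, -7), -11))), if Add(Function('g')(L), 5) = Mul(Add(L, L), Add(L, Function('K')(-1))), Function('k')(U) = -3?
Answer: -1095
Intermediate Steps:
Function('K')(G) = Mul(-3, G)
Function('g')(L) = Add(-5, Mul(2, L, Add(3, L))) (Function('g')(L) = Add(-5, Mul(Add(L, L), Add(L, Mul(-3, -1)))) = Add(-5, Mul(Mul(2, L), Add(L, 3))) = Add(-5, Mul(Mul(2, L), Add(3, L))) = Add(-5, Mul(2, L, Add(3, L))))
Mul(-1, Function('g')(Add(Mul(2, -7), -11))) = Mul(-1, Add(-5, Mul(2, Pow(Add(Mul(2, -7), -11), 2)), Mul(6, Add(Mul(2, -7), -11)))) = Mul(-1, Add(-5, Mul(2, Pow(Add(-14, -11), 2)), Mul(6, Add(-14, -11)))) = Mul(-1, Add(-5, Mul(2, Pow(-25, 2)), Mul(6, -25))) = Mul(-1, Add(-5, Mul(2, 625), -150)) = Mul(-1, Add(-5, 1250, -150)) = Mul(-1, 1095) = -1095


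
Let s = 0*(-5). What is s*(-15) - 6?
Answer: -6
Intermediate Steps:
s = 0
s*(-15) - 6 = 0*(-15) - 6 = 0 - 6 = -6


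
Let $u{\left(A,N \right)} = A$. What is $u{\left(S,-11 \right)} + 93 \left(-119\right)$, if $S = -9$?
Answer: $-11076$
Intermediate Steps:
$u{\left(S,-11 \right)} + 93 \left(-119\right) = -9 + 93 \left(-119\right) = -9 - 11067 = -11076$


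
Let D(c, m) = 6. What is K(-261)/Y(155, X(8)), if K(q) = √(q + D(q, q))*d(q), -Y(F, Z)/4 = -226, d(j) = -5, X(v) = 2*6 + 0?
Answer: -5*I*√255/904 ≈ -0.088323*I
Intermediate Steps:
X(v) = 12 (X(v) = 12 + 0 = 12)
Y(F, Z) = 904 (Y(F, Z) = -4*(-226) = 904)
K(q) = -5*√(6 + q) (K(q) = √(q + 6)*(-5) = √(6 + q)*(-5) = -5*√(6 + q))
K(-261)/Y(155, X(8)) = -5*√(6 - 261)/904 = -5*I*√255*(1/904) = -5*I*√255/904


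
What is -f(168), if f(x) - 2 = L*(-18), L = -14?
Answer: -254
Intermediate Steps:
f(x) = 254 (f(x) = 2 - 14*(-18) = 2 + 252 = 254)
-f(168) = -1*254 = -254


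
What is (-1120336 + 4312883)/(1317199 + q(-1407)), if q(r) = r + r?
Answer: 3192547/1314385 ≈ 2.4289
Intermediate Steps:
q(r) = 2*r
(-1120336 + 4312883)/(1317199 + q(-1407)) = (-1120336 + 4312883)/(1317199 + 2*(-1407)) = 3192547/(1317199 - 2814) = 3192547/1314385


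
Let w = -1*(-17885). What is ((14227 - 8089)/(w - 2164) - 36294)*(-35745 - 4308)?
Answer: 289279920852/199 ≈ 1.4537e+9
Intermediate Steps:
w = 17885
((14227 - 8089)/(w - 2164) - 36294)*(-35745 - 4308) = ((14227 - 8089)/(17885 - 2164) - 36294)*(-35745 - 4308) = (6138/15721 - 36294)*(-40053) = -570571836/15721*(-40053) = 289279920852/199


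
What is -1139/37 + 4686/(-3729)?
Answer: -133961/4181 ≈ -32.040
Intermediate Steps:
-1139/37 + 4686/(-3729) = -1139*1/37 + 4686*(-1/3729) = -1139/37 - 142/113 = -133961/4181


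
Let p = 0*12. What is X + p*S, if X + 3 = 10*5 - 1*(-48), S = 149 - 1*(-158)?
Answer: 95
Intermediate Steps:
p = 0
S = 307 (S = 149 + 158 = 307)
X = 95 (X = -3 + (10*5 - 1*(-48)) = -3 + (50 + 48) = -3 + 98 = 95)
X + p*S = 95 + 0*307 = 95 + 0 = 95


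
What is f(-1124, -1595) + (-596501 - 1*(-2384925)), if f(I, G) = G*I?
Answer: 3581204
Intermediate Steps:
f(-1124, -1595) + (-596501 - 1*(-2384925)) = -1595*(-1124) + (-596501 - 1*(-2384925)) = 1792780 + (-596501 + 2384925) = 1792780 + 1788424 = 3581204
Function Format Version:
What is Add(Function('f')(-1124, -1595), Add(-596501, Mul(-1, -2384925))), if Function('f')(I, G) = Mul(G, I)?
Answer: 3581204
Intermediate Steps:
Add(Function('f')(-1124, -1595), Add(-596501, Mul(-1, -2384925))) = Add(Mul(-1595, -1124), Add(-596501, Mul(-1, -2384925))) = Add(1792780, Add(-596501, 2384925)) = Add(1792780, 1788424) = 3581204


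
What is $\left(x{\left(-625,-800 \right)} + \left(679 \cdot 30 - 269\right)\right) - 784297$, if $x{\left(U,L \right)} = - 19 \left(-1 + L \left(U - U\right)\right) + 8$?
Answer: $-764169$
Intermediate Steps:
$x{\left(U,L \right)} = 27$ ($x{\left(U,L \right)} = - 19 \left(-1 + L 0\right) + 8 = - 19 \left(-1 + 0\right) + 8 = \left(-19\right) \left(-1\right) + 8 = 19 + 8 = 27$)
$\left(x{\left(-625,-800 \right)} + \left(679 \cdot 30 - 269\right)\right) - 784297 = \left(27 + \left(679 \cdot 30 - 269\right)\right) - 784297 = \left(27 + \left(20370 - 269\right)\right) - 784297 = \left(27 + 20101\right) - 784297 = 20128 - 784297 = -764169$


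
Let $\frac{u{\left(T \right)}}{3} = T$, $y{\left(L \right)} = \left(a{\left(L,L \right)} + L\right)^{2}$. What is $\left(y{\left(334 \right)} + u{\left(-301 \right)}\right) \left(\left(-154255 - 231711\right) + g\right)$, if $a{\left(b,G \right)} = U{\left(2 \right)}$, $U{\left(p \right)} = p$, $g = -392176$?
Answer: $-87146457006$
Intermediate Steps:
$a{\left(b,G \right)} = 2$
$y{\left(L \right)} = \left(2 + L\right)^{2}$
$u{\left(T \right)} = 3 T$
$\left(y{\left(334 \right)} + u{\left(-301 \right)}\right) \left(\left(-154255 - 231711\right) + g\right) = \left(\left(2 + 334\right)^{2} + 3 \left(-301\right)\right) \left(\left(-154255 - 231711\right) - 392176\right) = \left(336^{2} - 903\right) \left(\left(-154255 - 231711\right) - 392176\right) = \left(112896 - 903\right) \left(-385966 - 392176\right) = 111993 \left(-778142\right) = -87146457006$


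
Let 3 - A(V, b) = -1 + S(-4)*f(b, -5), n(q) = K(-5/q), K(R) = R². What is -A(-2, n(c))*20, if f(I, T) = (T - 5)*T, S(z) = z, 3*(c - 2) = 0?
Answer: -4080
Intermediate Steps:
c = 2 (c = 2 + (⅓)*0 = 2 + 0 = 2)
n(q) = 25/q² (n(q) = (-5/q)² = 25/q²)
f(I, T) = T*(-5 + T) (f(I, T) = (-5 + T)*T = T*(-5 + T))
A(V, b) = 204 (A(V, b) = 3 - (-1 - (-20)*(-5 - 5)) = 3 - (-1 - (-20)*(-10)) = 3 - (-1 - 4*50) = 3 - (-1 - 200) = 3 - 1*(-201) = 3 + 201 = 204)
-A(-2, n(c))*20 = -1*204*20 = -204*20 = -4080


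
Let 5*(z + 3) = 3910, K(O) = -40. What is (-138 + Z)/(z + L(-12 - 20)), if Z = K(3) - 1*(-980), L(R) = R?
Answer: 802/747 ≈ 1.0736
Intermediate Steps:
z = 779 (z = -3 + (⅕)*3910 = -3 + 782 = 779)
Z = 940 (Z = -40 - 1*(-980) = -40 + 980 = 940)
(-138 + Z)/(z + L(-12 - 20)) = (-138 + 940)/(779 + (-12 - 20)) = 802/(779 - 32) = 802/747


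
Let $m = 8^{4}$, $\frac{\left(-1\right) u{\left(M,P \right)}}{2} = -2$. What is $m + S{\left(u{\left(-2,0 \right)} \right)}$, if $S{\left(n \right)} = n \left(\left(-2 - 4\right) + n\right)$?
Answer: $4088$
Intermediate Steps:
$u{\left(M,P \right)} = 4$ ($u{\left(M,P \right)} = \left(-2\right) \left(-2\right) = 4$)
$m = 4096$
$S{\left(n \right)} = n \left(-6 + n\right)$ ($S{\left(n \right)} = n \left(\left(-2 - 4\right) + n\right) = n \left(-6 + n\right)$)
$m + S{\left(u{\left(-2,0 \right)} \right)} = 4096 + 4 \left(-6 + 4\right) = 4096 + 4 \left(-2\right) = 4096 - 8 = 4088$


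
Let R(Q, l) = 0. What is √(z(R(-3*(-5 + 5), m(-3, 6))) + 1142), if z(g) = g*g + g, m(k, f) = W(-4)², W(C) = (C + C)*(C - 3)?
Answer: √1142 ≈ 33.793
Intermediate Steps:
W(C) = 2*C*(-3 + C) (W(C) = (2*C)*(-3 + C) = 2*C*(-3 + C))
m(k, f) = 3136 (m(k, f) = (2*(-4)*(-3 - 4))² = (2*(-4)*(-7))² = 56² = 3136)
z(g) = g + g² (z(g) = g² + g = g + g²)
√(z(R(-3*(-5 + 5), m(-3, 6))) + 1142) = √(0*(1 + 0) + 1142) = √(0*1 + 1142) = √(0 + 1142) = √1142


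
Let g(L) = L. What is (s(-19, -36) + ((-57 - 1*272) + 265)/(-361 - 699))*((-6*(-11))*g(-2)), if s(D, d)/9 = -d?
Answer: -11335632/265 ≈ -42776.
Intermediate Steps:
s(D, d) = -9*d (s(D, d) = 9*(-d) = -9*d)
(s(-19, -36) + ((-57 - 1*272) + 265)/(-361 - 699))*((-6*(-11))*g(-2)) = (-9*(-36) + ((-57 - 1*272) + 265)/(-361 - 699))*(-6*(-11)*(-2)) = (324 + ((-57 - 272) + 265)/(-1060))*(66*(-2)) = (324 + (-329 + 265)*(-1/1060))*(-132) = (324 - 64*(-1/1060))*(-132) = (324 + 16/265)*(-132) = (85876/265)*(-132) = -11335632/265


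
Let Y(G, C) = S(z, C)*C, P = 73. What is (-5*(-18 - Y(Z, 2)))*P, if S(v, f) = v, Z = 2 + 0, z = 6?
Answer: 10950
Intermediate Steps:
Z = 2
Y(G, C) = 6*C
(-5*(-18 - Y(Z, 2)))*P = -5*(-18 - 6*2)*73 = -5*(-18 - 1*12)*73 = -5*(-18 - 12)*73 = -5*(-30)*73 = 150*73 = 10950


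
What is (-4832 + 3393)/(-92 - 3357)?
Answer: 1439/3449 ≈ 0.41722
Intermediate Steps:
(-4832 + 3393)/(-92 - 3357) = -1439/(-3449) = -1439*(-1/3449) = 1439/3449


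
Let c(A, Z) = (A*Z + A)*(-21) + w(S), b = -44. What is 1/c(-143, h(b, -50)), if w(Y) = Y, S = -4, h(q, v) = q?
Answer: -1/129133 ≈ -7.7439e-6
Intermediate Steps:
c(A, Z) = -4 - 21*A - 21*A*Z (c(A, Z) = (A*Z + A)*(-21) - 4 = (A + A*Z)*(-21) - 4 = (-21*A - 21*A*Z) - 4 = -4 - 21*A - 21*A*Z)
1/c(-143, h(b, -50)) = 1/(-4 - 21*(-143) - 21*(-143)*(-44)) = 1/(-4 + 3003 - 132132) = 1/(-129133) = -1/129133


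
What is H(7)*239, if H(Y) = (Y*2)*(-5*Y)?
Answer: -117110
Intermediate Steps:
H(Y) = -10*Y² (H(Y) = (2*Y)*(-5*Y) = -10*Y²)
H(7)*239 = -10*7²*239 = -10*49*239 = -490*239 = -117110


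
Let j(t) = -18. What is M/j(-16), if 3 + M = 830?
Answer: -827/18 ≈ -45.944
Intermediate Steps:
M = 827 (M = -3 + 830 = 827)
M/j(-16) = 827/(-18) = 827*(-1/18) = -827/18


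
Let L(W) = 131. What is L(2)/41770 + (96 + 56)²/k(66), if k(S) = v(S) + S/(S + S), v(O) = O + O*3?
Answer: 1930177459/22096330 ≈ 87.353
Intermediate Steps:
v(O) = 4*O (v(O) = O + 3*O = 4*O)
k(S) = ½ + 4*S (k(S) = 4*S + S/(S + S) = 4*S + S/((2*S)) = 4*S + S*(1/(2*S)) = 4*S + ½ = ½ + 4*S)
L(2)/41770 + (96 + 56)²/k(66) = 131/41770 + (96 + 56)²/(½ + 4*66) = 131*(1/41770) + 152²/(½ + 264) = 131/41770 + 23104/(529/2) = 131/41770 + 23104*(2/529) = 131/41770 + 46208/529 = 1930177459/22096330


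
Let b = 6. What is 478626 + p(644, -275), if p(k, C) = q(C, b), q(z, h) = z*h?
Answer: 476976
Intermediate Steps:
q(z, h) = h*z
p(k, C) = 6*C
478626 + p(644, -275) = 478626 + 6*(-275) = 478626 - 1650 = 476976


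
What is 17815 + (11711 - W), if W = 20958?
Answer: 8568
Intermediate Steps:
17815 + (11711 - W) = 17815 + (11711 - 1*20958) = 17815 + (11711 - 20958) = 17815 - 9247 = 8568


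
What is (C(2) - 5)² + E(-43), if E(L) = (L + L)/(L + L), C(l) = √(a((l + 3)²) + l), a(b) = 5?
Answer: 33 - 10*√7 ≈ 6.5425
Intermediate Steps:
C(l) = √(5 + l)
E(L) = 1 (E(L) = (2*L)/((2*L)) = (2*L)*(1/(2*L)) = 1)
(C(2) - 5)² + E(-43) = (√(5 + 2) - 5)² + 1 = (√7 - 5)² + 1 = (-5 + √7)² + 1 = 1 + (-5 + √7)²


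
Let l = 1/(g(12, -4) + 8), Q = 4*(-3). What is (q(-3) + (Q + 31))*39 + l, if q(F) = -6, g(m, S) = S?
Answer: 2029/4 ≈ 507.25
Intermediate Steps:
Q = -12
l = ¼ (l = 1/(-4 + 8) = 1/4 = ¼ ≈ 0.25000)
(q(-3) + (Q + 31))*39 + l = (-6 + (-12 + 31))*39 + ¼ = (-6 + 19)*39 + ¼ = 13*39 + ¼ = 507 + ¼ = 2029/4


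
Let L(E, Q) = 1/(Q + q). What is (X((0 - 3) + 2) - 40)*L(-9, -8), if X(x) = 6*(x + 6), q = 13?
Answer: -2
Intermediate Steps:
X(x) = 36 + 6*x (X(x) = 6*(6 + x) = 36 + 6*x)
L(E, Q) = 1/(13 + Q) (L(E, Q) = 1/(Q + 13) = 1/(13 + Q))
(X((0 - 3) + 2) - 40)*L(-9, -8) = ((36 + 6*((0 - 3) + 2)) - 40)/(13 - 8) = ((36 + 6*(-3 + 2)) - 40)/5 = ((36 + 6*(-1)) - 40)*(⅕) = ((36 - 6) - 40)*(⅕) = (30 - 40)*(⅕) = -10*⅕ = -2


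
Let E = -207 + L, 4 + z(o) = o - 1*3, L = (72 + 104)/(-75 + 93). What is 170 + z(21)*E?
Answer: -23320/9 ≈ -2591.1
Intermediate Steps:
L = 88/9 (L = 176/18 = 176*(1/18) = 88/9 ≈ 9.7778)
z(o) = -7 + o (z(o) = -4 + (o - 1*3) = -4 + (o - 3) = -4 + (-3 + o) = -7 + o)
E = -1775/9 (E = -207 + 88/9 = -1775/9 ≈ -197.22)
170 + z(21)*E = 170 + (-7 + 21)*(-1775/9) = 170 + 14*(-1775/9) = 170 - 24850/9 = -23320/9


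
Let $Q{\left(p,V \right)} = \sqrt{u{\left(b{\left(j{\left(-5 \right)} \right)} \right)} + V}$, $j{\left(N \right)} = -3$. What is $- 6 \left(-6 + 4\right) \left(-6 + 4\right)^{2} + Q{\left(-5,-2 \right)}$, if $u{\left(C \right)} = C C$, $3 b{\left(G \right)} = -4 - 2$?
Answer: $48 + \sqrt{2} \approx 49.414$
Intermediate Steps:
$b{\left(G \right)} = -2$ ($b{\left(G \right)} = \frac{-4 - 2}{3} = \frac{1}{3} \left(-6\right) = -2$)
$u{\left(C \right)} = C^{2}$
$Q{\left(p,V \right)} = \sqrt{4 + V}$ ($Q{\left(p,V \right)} = \sqrt{\left(-2\right)^{2} + V} = \sqrt{4 + V}$)
$- 6 \left(-6 + 4\right) \left(-6 + 4\right)^{2} + Q{\left(-5,-2 \right)} = - 6 \left(-6 + 4\right) \left(-6 + 4\right)^{2} + \sqrt{4 - 2} = \left(-6\right) \left(-2\right) \left(-2\right)^{2} + \sqrt{2} = 12 \cdot 4 + \sqrt{2} = 48 + \sqrt{2}$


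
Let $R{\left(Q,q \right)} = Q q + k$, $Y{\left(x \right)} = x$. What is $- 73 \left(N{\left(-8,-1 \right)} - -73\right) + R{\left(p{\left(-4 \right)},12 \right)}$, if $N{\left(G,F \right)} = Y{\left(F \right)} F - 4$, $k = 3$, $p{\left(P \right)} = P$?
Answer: $-5155$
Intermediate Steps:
$R{\left(Q,q \right)} = 3 + Q q$ ($R{\left(Q,q \right)} = Q q + 3 = 3 + Q q$)
$N{\left(G,F \right)} = -4 + F^{2}$ ($N{\left(G,F \right)} = F F - 4 = F^{2} - 4 = -4 + F^{2}$)
$- 73 \left(N{\left(-8,-1 \right)} - -73\right) + R{\left(p{\left(-4 \right)},12 \right)} = - 73 \left(\left(-4 + \left(-1\right)^{2}\right) - -73\right) + \left(3 - 48\right) = - 73 \left(\left(-4 + 1\right) + 73\right) + \left(3 - 48\right) = - 73 \left(-3 + 73\right) - 45 = \left(-73\right) 70 - 45 = -5110 - 45 = -5155$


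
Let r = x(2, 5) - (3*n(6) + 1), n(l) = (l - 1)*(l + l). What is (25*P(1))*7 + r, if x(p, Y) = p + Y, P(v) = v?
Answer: 1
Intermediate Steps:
n(l) = 2*l*(-1 + l) (n(l) = (-1 + l)*(2*l) = 2*l*(-1 + l))
x(p, Y) = Y + p
r = -174 (r = (5 + 2) - (3*(2*6*(-1 + 6)) + 1) = 7 - (3*(2*6*5) + 1) = 7 - (3*60 + 1) = 7 - (180 + 1) = 7 - 1*181 = 7 - 181 = -174)
(25*P(1))*7 + r = (25*1)*7 - 174 = 25*7 - 174 = 175 - 174 = 1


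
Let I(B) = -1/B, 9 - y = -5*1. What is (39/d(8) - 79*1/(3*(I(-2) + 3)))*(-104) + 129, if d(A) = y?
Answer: 13057/21 ≈ 621.76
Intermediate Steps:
y = 14 (y = 9 - (-5) = 9 - 1*(-5) = 9 + 5 = 14)
d(A) = 14
(39/d(8) - 79*1/(3*(I(-2) + 3)))*(-104) + 129 = (39/14 - 79*1/(3*(-1/(-2) + 3)))*(-104) + 129 = (39*(1/14) - 79*1/(3*(-1*(-½) + 3)))*(-104) + 129 = (39/14 - 79*1/(3*(½ + 3)))*(-104) + 129 = (39/14 - 79/((7/2)*3))*(-104) + 129 = (39/14 - 79/21/2)*(-104) + 129 = (39/14 - 79*2/21)*(-104) + 129 = (39/14 - 158/21)*(-104) + 129 = -199/42*(-104) + 129 = 10348/21 + 129 = 13057/21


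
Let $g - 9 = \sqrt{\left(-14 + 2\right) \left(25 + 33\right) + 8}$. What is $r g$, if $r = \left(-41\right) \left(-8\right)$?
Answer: $2952 + 1312 i \sqrt{43} \approx 2952.0 + 8603.4 i$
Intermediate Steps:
$g = 9 + 4 i \sqrt{43}$ ($g = 9 + \sqrt{\left(-14 + 2\right) \left(25 + 33\right) + 8} = 9 + \sqrt{\left(-12\right) 58 + 8} = 9 + \sqrt{-696 + 8} = 9 + \sqrt{-688} = 9 + 4 i \sqrt{43} \approx 9.0 + 26.23 i$)
$r = 328$
$r g = 328 \left(9 + 4 i \sqrt{43}\right) = 2952 + 1312 i \sqrt{43}$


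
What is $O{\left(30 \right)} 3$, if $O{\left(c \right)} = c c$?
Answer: $2700$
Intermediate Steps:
$O{\left(c \right)} = c^{2}$
$O{\left(30 \right)} 3 = 30^{2} \cdot 3 = 900 \cdot 3 = 2700$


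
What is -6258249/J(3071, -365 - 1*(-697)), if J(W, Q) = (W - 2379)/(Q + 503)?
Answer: -5225637915/692 ≈ -7.5515e+6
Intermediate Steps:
J(W, Q) = (-2379 + W)/(503 + Q)
-6258249/J(3071, -365 - 1*(-697)) = -6258249/((-2379 + 3071)/(503 + (-365 - 1*(-697)))) = -6258249/(692/(503 + (-365 + 697))) = -6258249/(692/(503 + 332)) = -6258249/(692/835) = -6258249/((1/835)*692) = -6258249/692/835 = -6258249*835/692 = -1*5225637915/692 = -5225637915/692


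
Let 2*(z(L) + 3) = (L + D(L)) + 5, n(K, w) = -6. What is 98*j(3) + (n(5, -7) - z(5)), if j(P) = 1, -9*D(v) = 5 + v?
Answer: 815/9 ≈ 90.556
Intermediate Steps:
D(v) = -5/9 - v/9 (D(v) = -(5 + v)/9 = -5/9 - v/9)
z(L) = -7/9 + 4*L/9 (z(L) = -3 + ((L + (-5/9 - L/9)) + 5)/2 = -3 + ((-5/9 + 8*L/9) + 5)/2 = -3 + (40/9 + 8*L/9)/2 = -3 + (20/9 + 4*L/9) = -7/9 + 4*L/9)
98*j(3) + (n(5, -7) - z(5)) = 98*1 + (-6 - (-7/9 + (4/9)*5)) = 98 + (-6 - (-7/9 + 20/9)) = 98 + (-6 - 1*13/9) = 98 + (-6 - 13/9) = 98 - 67/9 = 815/9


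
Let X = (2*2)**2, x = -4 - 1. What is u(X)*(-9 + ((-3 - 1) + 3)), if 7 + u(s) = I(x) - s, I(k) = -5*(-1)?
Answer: 180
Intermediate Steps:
x = -5
I(k) = 5
X = 16 (X = 4**2 = 16)
u(s) = -2 - s (u(s) = -7 + (5 - s) = -2 - s)
u(X)*(-9 + ((-3 - 1) + 3)) = (-2 - 1*16)*(-9 + ((-3 - 1) + 3)) = (-2 - 16)*(-9 + (-4 + 3)) = -18*(-9 - 1) = -18*(-10) = 180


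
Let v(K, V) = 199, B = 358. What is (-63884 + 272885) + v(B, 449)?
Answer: 209200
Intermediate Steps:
(-63884 + 272885) + v(B, 449) = (-63884 + 272885) + 199 = 209001 + 199 = 209200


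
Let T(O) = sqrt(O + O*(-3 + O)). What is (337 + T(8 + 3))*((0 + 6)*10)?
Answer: 20220 + 180*sqrt(11) ≈ 20817.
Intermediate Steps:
(337 + T(8 + 3))*((0 + 6)*10) = (337 + sqrt((8 + 3)*(-2 + (8 + 3))))*((0 + 6)*10) = (337 + sqrt(11*(-2 + 11)))*(6*10) = (337 + sqrt(11*9))*60 = (337 + sqrt(99))*60 = (337 + 3*sqrt(11))*60 = 20220 + 180*sqrt(11)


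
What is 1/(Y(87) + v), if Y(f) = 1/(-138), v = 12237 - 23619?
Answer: -138/1570717 ≈ -8.7858e-5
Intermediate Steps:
v = -11382
Y(f) = -1/138
1/(Y(87) + v) = 1/(-1/138 - 11382) = 1/(-1570717/138) = -138/1570717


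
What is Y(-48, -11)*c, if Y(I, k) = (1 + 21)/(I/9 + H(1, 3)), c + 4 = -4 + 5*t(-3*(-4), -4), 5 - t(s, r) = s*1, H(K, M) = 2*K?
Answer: 1419/5 ≈ 283.80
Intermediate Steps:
t(s, r) = 5 - s
c = -43 (c = -4 + (-4 + 5*(5 - (-3)*(-4))) = -4 + (-4 + 5*(5 - 1*12)) = -4 + (-4 + 5*(5 - 12)) = -4 + (-4 + 5*(-7)) = -4 + (-4 - 35) = -4 - 39 = -43)
Y(I, k) = 22/(2 + I/9) (Y(I, k) = (1 + 21)/(I/9 + 2*1) = 22/(I*(⅑) + 2) = 22/(I/9 + 2) = 22/(2 + I/9))
Y(-48, -11)*c = (198/(18 - 48))*(-43) = (198/(-30))*(-43) = (198*(-1/30))*(-43) = -33/5*(-43) = 1419/5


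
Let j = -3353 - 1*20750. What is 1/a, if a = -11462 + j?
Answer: -1/35565 ≈ -2.8118e-5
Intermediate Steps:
j = -24103 (j = -3353 - 20750 = -24103)
a = -35565 (a = -11462 - 24103 = -35565)
1/a = 1/(-35565) = -1/35565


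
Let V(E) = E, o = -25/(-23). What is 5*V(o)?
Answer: 125/23 ≈ 5.4348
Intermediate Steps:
o = 25/23 (o = -25*(-1/23) = 25/23 ≈ 1.0870)
5*V(o) = 5*(25/23) = 125/23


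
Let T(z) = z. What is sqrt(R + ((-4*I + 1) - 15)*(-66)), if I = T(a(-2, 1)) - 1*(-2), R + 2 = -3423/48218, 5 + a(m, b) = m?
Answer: I*sqrt(925505308766)/48218 ≈ 19.952*I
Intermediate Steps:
a(m, b) = -5 + m
R = -99859/48218 (R = -2 - 3423/48218 = -99859/48218 ≈ -2.0710)
I = -5 (I = (-5 - 2) - 1*(-2) = -7 + 2 = -5)
sqrt(R + ((-4*I + 1) - 15)*(-66)) = sqrt(-99859/48218 + ((-4*(-5) + 1) - 15)*(-66)) = sqrt(-99859/48218 + ((20 + 1) - 15)*(-66)) = sqrt(-99859/48218 + (21 - 15)*(-66)) = sqrt(-99859/48218 + 6*(-66)) = sqrt(-99859/48218 - 396) = sqrt(-19194187/48218) = I*sqrt(925505308766)/48218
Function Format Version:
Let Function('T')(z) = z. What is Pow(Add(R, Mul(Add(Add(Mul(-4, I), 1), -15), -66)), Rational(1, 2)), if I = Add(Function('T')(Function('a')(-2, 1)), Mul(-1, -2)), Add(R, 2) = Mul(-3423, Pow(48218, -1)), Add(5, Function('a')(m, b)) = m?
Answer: Mul(Rational(1, 48218), I, Pow(925505308766, Rational(1, 2))) ≈ Mul(19.952, I)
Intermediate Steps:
Function('a')(m, b) = Add(-5, m)
R = Rational(-99859, 48218) (R = Add(-2, Mul(-3423, Pow(48218, -1))) = Add(-2, Mul(-3423, Rational(1, 48218))) = Add(-2, Rational(-3423, 48218)) = Rational(-99859, 48218) ≈ -2.0710)
I = -5 (I = Add(Add(-5, -2), Mul(-1, -2)) = Add(-7, 2) = -5)
Pow(Add(R, Mul(Add(Add(Mul(-4, I), 1), -15), -66)), Rational(1, 2)) = Pow(Add(Rational(-99859, 48218), Mul(Add(Add(Mul(-4, -5), 1), -15), -66)), Rational(1, 2)) = Pow(Add(Rational(-99859, 48218), Mul(Add(Add(20, 1), -15), -66)), Rational(1, 2)) = Pow(Add(Rational(-99859, 48218), Mul(Add(21, -15), -66)), Rational(1, 2)) = Pow(Add(Rational(-99859, 48218), Mul(6, -66)), Rational(1, 2)) = Pow(Add(Rational(-99859, 48218), -396), Rational(1, 2)) = Pow(Rational(-19194187, 48218), Rational(1, 2)) = Mul(Rational(1, 48218), I, Pow(925505308766, Rational(1, 2)))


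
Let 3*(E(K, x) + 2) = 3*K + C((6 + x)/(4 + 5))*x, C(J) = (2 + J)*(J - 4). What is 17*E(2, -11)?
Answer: 99671/243 ≈ 410.17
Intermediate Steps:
C(J) = (-4 + J)*(2 + J) (C(J) = (2 + J)*(-4 + J) = (-4 + J)*(2 + J))
E(K, x) = -2 + K + x*(-28/3 + (⅔ + x/9)² - 2*x/9)/3 (E(K, x) = -2 + (3*K + (-8 + ((6 + x)/(4 + 5))² - 2*(6 + x)/(4 + 5))*x)/3 = -2 + (3*K + (-8 + ((6 + x)/9)² - 2*(6 + x)/9)*x)/3 = -2 + (3*K + (-8 + ((6 + x)*(⅑))² - 2*(6 + x)/9)*x)/3 = -2 + (3*K + (-8 + (⅔ + x/9)² - 2*(⅔ + x/9))*x)/3 = -2 + (3*K + (-8 + (⅔ + x/9)² + (-4/3 - 2*x/9))*x)/3 = -2 + (3*K + (-28/3 + (⅔ + x/9)² - 2*x/9)*x)/3 = -2 + (3*K + x*(-28/3 + (⅔ + x/9)² - 2*x/9))/3 = -2 + (K + x*(-28/3 + (⅔ + x/9)² - 2*x/9)/3) = -2 + K + x*(-28/3 + (⅔ + x/9)² - 2*x/9)/3)
17*E(2, -11) = 17*(-2 + 2 - 1/243*(-11)*(756 - (6 - 11)² + 18*(-11))) = 17*(-2 + 2 - 1/243*(-11)*(756 - 1*(-5)² - 198)) = 17*(-2 + 2 - 1/243*(-11)*(756 - 1*25 - 198)) = 17*(-2 + 2 - 1/243*(-11)*(756 - 25 - 198)) = 17*(-2 + 2 - 1/243*(-11)*533) = 17*(-2 + 2 + 5863/243) = 17*(5863/243) = 99671/243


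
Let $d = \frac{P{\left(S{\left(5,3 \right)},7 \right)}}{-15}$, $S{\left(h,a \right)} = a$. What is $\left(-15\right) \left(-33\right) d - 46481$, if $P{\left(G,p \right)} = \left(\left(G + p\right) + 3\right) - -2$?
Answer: $-46976$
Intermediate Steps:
$P{\left(G,p \right)} = 5 + G + p$ ($P{\left(G,p \right)} = \left(3 + G + p\right) + 2 = 5 + G + p$)
$d = -1$ ($d = \frac{5 + 3 + 7}{-15} = 15 \left(- \frac{1}{15}\right) = -1$)
$\left(-15\right) \left(-33\right) d - 46481 = \left(-15\right) \left(-33\right) \left(-1\right) - 46481 = 495 \left(-1\right) - 46481 = -495 - 46481 = -46976$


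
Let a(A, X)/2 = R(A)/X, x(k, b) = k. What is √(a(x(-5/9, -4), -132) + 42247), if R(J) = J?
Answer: √1656251718/198 ≈ 205.54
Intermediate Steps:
a(A, X) = 2*A/X (a(A, X) = 2*(A/X) = 2*A/X)
√(a(x(-5/9, -4), -132) + 42247) = √(2*(-5/9)/(-132) + 42247) = √(2*(-5*⅑)*(-1/132) + 42247) = √(2*(-5/9)*(-1/132) + 42247) = √(5/594 + 42247) = √(25094723/594) = √1656251718/198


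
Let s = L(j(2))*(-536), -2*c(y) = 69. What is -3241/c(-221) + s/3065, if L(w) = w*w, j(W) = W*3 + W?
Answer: 17500354/211485 ≈ 82.750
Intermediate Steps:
c(y) = -69/2 (c(y) = -½*69 = -69/2)
j(W) = 4*W (j(W) = 3*W + W = 4*W)
L(w) = w²
s = -34304 (s = (4*2)²*(-536) = 8²*(-536) = 64*(-536) = -34304)
-3241/c(-221) + s/3065 = -3241/(-69/2) - 34304/3065 = -3241*(-2/69) - 34304*1/3065 = 6482/69 - 34304/3065 = 17500354/211485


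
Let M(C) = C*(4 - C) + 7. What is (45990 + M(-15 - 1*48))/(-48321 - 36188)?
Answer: -41776/84509 ≈ -0.49434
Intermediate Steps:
M(C) = 7 + C*(4 - C)
(45990 + M(-15 - 1*48))/(-48321 - 36188) = (45990 + (7 - (-15 - 1*48)² + 4*(-15 - 1*48)))/(-48321 - 36188) = (45990 + (7 - (-15 - 48)² + 4*(-15 - 48)))/(-84509) = (45990 + (7 - 1*(-63)² + 4*(-63)))*(-1/84509) = (45990 + (7 - 1*3969 - 252))*(-1/84509) = (45990 + (7 - 3969 - 252))*(-1/84509) = (45990 - 4214)*(-1/84509) = 41776*(-1/84509) = -41776/84509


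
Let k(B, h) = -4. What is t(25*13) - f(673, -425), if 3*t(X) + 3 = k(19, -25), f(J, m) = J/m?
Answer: -956/1275 ≈ -0.74980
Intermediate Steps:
t(X) = -7/3 (t(X) = -1 + (1/3)*(-4) = -1 - 4/3 = -7/3)
t(25*13) - f(673, -425) = -7/3 - 673/(-425) = -7/3 - 673*(-1)/425 = -7/3 - 1*(-673/425) = -7/3 + 673/425 = -956/1275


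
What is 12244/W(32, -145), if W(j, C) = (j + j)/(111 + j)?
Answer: 437723/16 ≈ 27358.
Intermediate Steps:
W(j, C) = 2*j/(111 + j) (W(j, C) = (2*j)/(111 + j) = 2*j/(111 + j))
12244/W(32, -145) = 12244/((2*32/(111 + 32))) = 12244/((2*32/143)) = 12244/((2*32*(1/143))) = 12244/(64/143) = 12244*(143/64) = 437723/16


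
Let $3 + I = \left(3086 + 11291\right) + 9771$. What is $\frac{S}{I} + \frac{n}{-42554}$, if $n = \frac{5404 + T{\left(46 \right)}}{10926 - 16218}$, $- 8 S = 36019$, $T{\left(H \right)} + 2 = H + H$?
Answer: $- \frac{1013783143319}{5437351818360} \approx -0.18645$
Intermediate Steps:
$T{\left(H \right)} = -2 + 2 H$ ($T{\left(H \right)} = -2 + \left(H + H\right) = -2 + 2 H$)
$I = 24145$ ($I = -3 + \left(\left(3086 + 11291\right) + 9771\right) = -3 + \left(14377 + 9771\right) = -3 + 24148 = 24145$)
$S = - \frac{36019}{8}$ ($S = \left(- \frac{1}{8}\right) 36019 = - \frac{36019}{8} \approx -4502.4$)
$n = - \frac{2747}{2646}$ ($n = \frac{5404 + \left(-2 + 2 \cdot 46\right)}{10926 - 16218} = \frac{5404 + \left(-2 + 92\right)}{-5292} = \left(5404 + 90\right) \left(- \frac{1}{5292}\right) = 5494 \left(- \frac{1}{5292}\right) = - \frac{2747}{2646} \approx -1.0382$)
$\frac{S}{I} + \frac{n}{-42554} = - \frac{36019}{8 \cdot 24145} - \frac{2747}{2646 \left(-42554\right)} = \left(- \frac{36019}{8}\right) \frac{1}{24145} - - \frac{2747}{112597884} = - \frac{36019}{193160} + \frac{2747}{112597884} = - \frac{1013783143319}{5437351818360}$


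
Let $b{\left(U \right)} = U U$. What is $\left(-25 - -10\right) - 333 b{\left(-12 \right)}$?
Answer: $-47967$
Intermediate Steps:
$b{\left(U \right)} = U^{2}$
$\left(-25 - -10\right) - 333 b{\left(-12 \right)} = \left(-25 - -10\right) - 333 \left(-12\right)^{2} = \left(-25 + 10\right) - 47952 = -15 - 47952 = -47967$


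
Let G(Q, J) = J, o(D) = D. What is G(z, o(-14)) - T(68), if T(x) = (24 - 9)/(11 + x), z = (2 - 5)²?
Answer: -1121/79 ≈ -14.190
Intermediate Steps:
z = 9 (z = (-3)² = 9)
T(x) = 15/(11 + x)
G(z, o(-14)) - T(68) = -14 - 15/(11 + 68) = -14 - 15/79 = -1121/79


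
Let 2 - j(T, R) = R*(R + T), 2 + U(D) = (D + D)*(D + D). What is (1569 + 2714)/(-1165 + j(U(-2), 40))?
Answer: -4283/3323 ≈ -1.2889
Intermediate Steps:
U(D) = -2 + 4*D² (U(D) = -2 + (D + D)*(D + D) = -2 + (2*D)*(2*D) = -2 + 4*D²)
j(T, R) = 2 - R*(R + T)
(1569 + 2714)/(-1165 + j(U(-2), 40)) = (1569 + 2714)/(-1165 + (2 - 1*40² - 1*40*(-2 + 4*(-2)²))) = 4283/(-1165 + (2 - 1*1600 - 1*40*(-2 + 4*4))) = 4283/(-1165 + (2 - 1600 - 1*40*(-2 + 16))) = 4283/(-1165 + (2 - 1600 - 1*40*14)) = 4283/(-1165 + (2 - 1600 - 560)) = 4283/(-1165 - 2158) = 4283/(-3323) = 4283*(-1/3323) = -4283/3323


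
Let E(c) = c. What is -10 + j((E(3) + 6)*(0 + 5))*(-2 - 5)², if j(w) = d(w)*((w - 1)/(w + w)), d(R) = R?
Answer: 1068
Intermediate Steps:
j(w) = -½ + w/2 (j(w) = w*((w - 1)/(w + w)) = w*((-1 + w)/((2*w))) = w*((-1 + w)*(1/(2*w))) = w*((-1 + w)/(2*w)) = -½ + w/2)
-10 + j((E(3) + 6)*(0 + 5))*(-2 - 5)² = -10 + (-½ + ((3 + 6)*(0 + 5))/2)*(-2 - 5)² = -10 + (-½ + (9*5)/2)*(-7)² = -10 + (-½ + (½)*45)*49 = -10 + (-½ + 45/2)*49 = -10 + 22*49 = -10 + 1078 = 1068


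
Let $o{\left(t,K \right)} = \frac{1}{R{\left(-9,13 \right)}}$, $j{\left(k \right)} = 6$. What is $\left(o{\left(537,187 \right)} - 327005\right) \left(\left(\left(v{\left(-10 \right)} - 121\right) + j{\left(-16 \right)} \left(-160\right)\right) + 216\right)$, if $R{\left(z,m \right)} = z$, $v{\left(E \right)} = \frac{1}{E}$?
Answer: $\frac{12730145473}{45} \approx 2.8289 \cdot 10^{8}$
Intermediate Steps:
$o{\left(t,K \right)} = - \frac{1}{9}$ ($o{\left(t,K \right)} = \frac{1}{-9} = - \frac{1}{9}$)
$\left(o{\left(537,187 \right)} - 327005\right) \left(\left(\left(v{\left(-10 \right)} - 121\right) + j{\left(-16 \right)} \left(-160\right)\right) + 216\right) = \left(- \frac{1}{9} - 327005\right) \left(\left(\left(\frac{1}{-10} - 121\right) + 6 \left(-160\right)\right) + 216\right) = - \frac{2943046 \left(\left(\left(- \frac{1}{10} - 121\right) - 960\right) + 216\right)}{9} = - \frac{2943046 \left(\left(- \frac{1211}{10} - 960\right) + 216\right)}{9} = - \frac{2943046 \left(- \frac{10811}{10} + 216\right)}{9} = \left(- \frac{2943046}{9}\right) \left(- \frac{8651}{10}\right) = \frac{12730145473}{45}$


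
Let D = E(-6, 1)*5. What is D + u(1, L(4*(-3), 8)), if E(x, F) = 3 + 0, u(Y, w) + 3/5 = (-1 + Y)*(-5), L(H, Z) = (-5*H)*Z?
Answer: 72/5 ≈ 14.400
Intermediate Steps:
L(H, Z) = -5*H*Z
u(Y, w) = 22/5 - 5*Y (u(Y, w) = -3/5 + (-1 + Y)*(-5) = -3/5 + (5 - 5*Y) = 22/5 - 5*Y)
E(x, F) = 3
D = 15 (D = 3*5 = 15)
D + u(1, L(4*(-3), 8)) = 15 + (22/5 - 5*1) = 15 + (22/5 - 5) = 15 - 3/5 = 72/5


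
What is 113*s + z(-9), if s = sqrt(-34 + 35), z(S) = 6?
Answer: 119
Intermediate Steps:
s = 1 (s = sqrt(1) = 1)
113*s + z(-9) = 113*1 + 6 = 113 + 6 = 119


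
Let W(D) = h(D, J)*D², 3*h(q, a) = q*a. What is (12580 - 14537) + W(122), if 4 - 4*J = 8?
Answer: -1821719/3 ≈ -6.0724e+5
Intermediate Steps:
J = -1 (J = 1 - ¼*8 = 1 - 2 = -1)
h(q, a) = a*q/3 (h(q, a) = (q*a)/3 = (a*q)/3 = a*q/3)
W(D) = -D³/3 (W(D) = ((⅓)*(-1)*D)*D² = (-D/3)*D² = -D³/3)
(12580 - 14537) + W(122) = (12580 - 14537) - ⅓*122³ = -1957 - ⅓*1815848 = -1957 - 1815848/3 = -1821719/3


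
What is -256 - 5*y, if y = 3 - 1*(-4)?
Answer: -291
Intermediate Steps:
y = 7 (y = 3 + 4 = 7)
-256 - 5*y = -256 - 5*7 = -256 - 1*35 = -256 - 35 = -291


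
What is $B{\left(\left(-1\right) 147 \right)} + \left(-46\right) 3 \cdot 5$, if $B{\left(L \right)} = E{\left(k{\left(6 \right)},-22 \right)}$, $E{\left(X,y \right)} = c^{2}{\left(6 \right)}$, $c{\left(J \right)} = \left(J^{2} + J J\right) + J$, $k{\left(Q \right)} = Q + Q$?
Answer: $5394$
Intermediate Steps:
$k{\left(Q \right)} = 2 Q$
$c{\left(J \right)} = J + 2 J^{2}$ ($c{\left(J \right)} = \left(J^{2} + J^{2}\right) + J = 2 J^{2} + J = J + 2 J^{2}$)
$E{\left(X,y \right)} = 6084$ ($E{\left(X,y \right)} = \left(6 \left(1 + 2 \cdot 6\right)\right)^{2} = \left(6 \left(1 + 12\right)\right)^{2} = \left(6 \cdot 13\right)^{2} = 78^{2} = 6084$)
$B{\left(L \right)} = 6084$
$B{\left(\left(-1\right) 147 \right)} + \left(-46\right) 3 \cdot 5 = 6084 + \left(-46\right) 3 \cdot 5 = 6084 - 690 = 5394$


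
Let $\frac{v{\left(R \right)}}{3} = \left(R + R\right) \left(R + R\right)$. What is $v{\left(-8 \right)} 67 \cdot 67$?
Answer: $3447552$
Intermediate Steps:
$v{\left(R \right)} = 12 R^{2}$ ($v{\left(R \right)} = 3 \left(R + R\right) \left(R + R\right) = 3 \cdot 2 R 2 R = 3 \cdot 4 R^{2} = 12 R^{2}$)
$v{\left(-8 \right)} 67 \cdot 67 = 12 \left(-8\right)^{2} \cdot 67 \cdot 67 = 12 \cdot 64 \cdot 67 \cdot 67 = 768 \cdot 67 \cdot 67 = 51456 \cdot 67 = 3447552$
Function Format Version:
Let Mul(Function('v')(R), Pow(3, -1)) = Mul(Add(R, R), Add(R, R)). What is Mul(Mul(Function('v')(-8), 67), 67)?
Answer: 3447552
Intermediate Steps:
Function('v')(R) = Mul(12, Pow(R, 2)) (Function('v')(R) = Mul(3, Mul(Add(R, R), Add(R, R))) = Mul(3, Mul(Mul(2, R), Mul(2, R))) = Mul(3, Mul(4, Pow(R, 2))) = Mul(12, Pow(R, 2)))
Mul(Mul(Function('v')(-8), 67), 67) = Mul(Mul(Mul(12, Pow(-8, 2)), 67), 67) = Mul(Mul(Mul(12, 64), 67), 67) = Mul(Mul(768, 67), 67) = Mul(51456, 67) = 3447552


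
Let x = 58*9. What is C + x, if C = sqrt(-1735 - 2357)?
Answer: 522 + 2*I*sqrt(1023) ≈ 522.0 + 63.969*I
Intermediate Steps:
x = 522
C = 2*I*sqrt(1023) (C = sqrt(-4092) = 2*I*sqrt(1023) ≈ 63.969*I)
C + x = 2*I*sqrt(1023) + 522 = 522 + 2*I*sqrt(1023)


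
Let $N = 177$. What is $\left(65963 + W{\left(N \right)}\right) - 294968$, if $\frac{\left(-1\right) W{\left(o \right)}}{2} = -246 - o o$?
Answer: $-165855$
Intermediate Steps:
$W{\left(o \right)} = 492 + 2 o^{2}$ ($W{\left(o \right)} = - 2 \left(-246 - o o\right) = - 2 \left(-246 - o^{2}\right) = 492 + 2 o^{2}$)
$\left(65963 + W{\left(N \right)}\right) - 294968 = \left(65963 + \left(492 + 2 \cdot 177^{2}\right)\right) - 294968 = \left(65963 + \left(492 + 2 \cdot 31329\right)\right) - 294968 = \left(65963 + \left(492 + 62658\right)\right) - 294968 = \left(65963 + 63150\right) - 294968 = 129113 - 294968 = -165855$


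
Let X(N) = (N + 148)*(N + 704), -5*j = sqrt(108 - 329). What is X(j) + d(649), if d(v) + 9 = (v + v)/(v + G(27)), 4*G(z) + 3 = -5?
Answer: 1685049488/16175 - 852*I*sqrt(221)/5 ≈ 1.0418e+5 - 2533.2*I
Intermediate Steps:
j = -I*sqrt(221)/5 (j = -sqrt(108 - 329)/5 = -I*sqrt(221)/5 ≈ -2.9732*I)
X(N) = (148 + N)*(704 + N)
G(z) = -2 (G(z) = -3/4 + (1/4)*(-5) = -3/4 - 5/4 = -2)
d(v) = -9 + 2*v/(-2 + v) (d(v) = -9 + (v + v)/(v - 2) = -9 + (2*v)/(-2 + v) = -9 + 2*v/(-2 + v))
X(j) + d(649) = (104192 + (-I*sqrt(221)/5)**2 + 852*(-I*sqrt(221)/5)) + (18 - 7*649)/(-2 + 649) = (104192 - 221/25 - 852*I*sqrt(221)/5) + (18 - 4543)/647 = (2604579/25 - 852*I*sqrt(221)/5) + (1/647)*(-4525) = (2604579/25 - 852*I*sqrt(221)/5) - 4525/647 = 1685049488/16175 - 852*I*sqrt(221)/5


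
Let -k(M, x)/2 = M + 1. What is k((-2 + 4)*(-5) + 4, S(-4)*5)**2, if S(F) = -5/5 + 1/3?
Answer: 100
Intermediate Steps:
S(F) = -2/3 (S(F) = -5*1/5 + 1*(1/3) = -1 + 1/3 = -2/3)
k(M, x) = -2 - 2*M (k(M, x) = -2*(M + 1) = -2*(1 + M) = -2 - 2*M)
k((-2 + 4)*(-5) + 4, S(-4)*5)**2 = (-2 - 2*((-2 + 4)*(-5) + 4))**2 = (-2 - 2*(2*(-5) + 4))**2 = (-2 - 2*(-10 + 4))**2 = (-2 - 2*(-6))**2 = (-2 + 12)**2 = 10**2 = 100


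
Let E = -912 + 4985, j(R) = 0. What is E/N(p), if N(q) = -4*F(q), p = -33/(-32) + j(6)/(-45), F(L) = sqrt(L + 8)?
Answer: -4073*sqrt(2)/17 ≈ -338.83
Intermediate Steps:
F(L) = sqrt(8 + L)
E = 4073
p = 33/32 (p = -33/(-32) + 0/(-45) = -33*(-1/32) + 0*(-1/45) = 33/32 + 0 = 33/32 ≈ 1.0313)
N(q) = -4*sqrt(8 + q)
E/N(p) = 4073/((-4*sqrt(8 + 33/32))) = 4073/((-17*sqrt(2)/2)) = 4073*(-sqrt(2)/17) = -4073*sqrt(2)/17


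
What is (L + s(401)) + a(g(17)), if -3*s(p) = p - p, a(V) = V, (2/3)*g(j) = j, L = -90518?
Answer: -180985/2 ≈ -90493.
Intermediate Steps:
g(j) = 3*j/2
s(p) = 0 (s(p) = -(p - p)/3 = -1/3*0 = 0)
(L + s(401)) + a(g(17)) = (-90518 + 0) + (3/2)*17 = -90518 + 51/2 = -180985/2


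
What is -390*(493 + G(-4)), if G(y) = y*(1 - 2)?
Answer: -193830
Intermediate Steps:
G(y) = -y (G(y) = y*(-1) = -y)
-390*(493 + G(-4)) = -390*(493 - 1*(-4)) = -390*(493 + 4) = -390*497 = -193830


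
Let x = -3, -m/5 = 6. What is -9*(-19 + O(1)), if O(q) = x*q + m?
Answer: 468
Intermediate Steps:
m = -30 (m = -5*6 = -30)
O(q) = -30 - 3*q (O(q) = -3*q - 30 = -30 - 3*q)
-9*(-19 + O(1)) = -9*(-19 + (-30 - 3*1)) = -9*(-19 + (-30 - 3)) = -9*(-19 - 33) = -9*(-52) = 468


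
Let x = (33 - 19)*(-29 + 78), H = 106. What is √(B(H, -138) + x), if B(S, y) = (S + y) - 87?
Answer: 9*√7 ≈ 23.812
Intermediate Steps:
x = 686 (x = 14*49 = 686)
B(S, y) = -87 + S + y
√(B(H, -138) + x) = √((-87 + 106 - 138) + 686) = √(-119 + 686) = √567 = 9*√7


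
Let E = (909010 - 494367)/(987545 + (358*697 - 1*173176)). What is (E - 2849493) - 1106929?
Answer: -4209217169047/1063895 ≈ -3.9564e+6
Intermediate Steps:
E = 414643/1063895 (E = 414643/(987545 + (249526 - 173176)) = 414643/(987545 + 76350) = 414643/1063895 ≈ 0.38974)
(E - 2849493) - 1106929 = (414643/1063895 - 2849493) - 1106929 = -3031560940592/1063895 - 1106929 = -4209217169047/1063895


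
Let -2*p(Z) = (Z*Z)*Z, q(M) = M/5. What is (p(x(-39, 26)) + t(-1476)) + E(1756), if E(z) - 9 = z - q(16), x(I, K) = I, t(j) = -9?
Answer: 314123/10 ≈ 31412.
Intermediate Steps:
q(M) = M/5 (q(M) = M*(⅕) = M/5)
p(Z) = -Z³/2 (p(Z) = -Z*Z*Z/2 = -Z²*Z/2 = -Z³/2)
E(z) = 29/5 + z (E(z) = 9 + (z - 16/5) = 9 + (-16/5 + z) = 29/5 + z)
(p(x(-39, 26)) + t(-1476)) + E(1756) = (-½*(-39)³ - 9) + (29/5 + 1756) = (-½*(-59319) - 9) + 8809/5 = (59319/2 - 9) + 8809/5 = 59301/2 + 8809/5 = 314123/10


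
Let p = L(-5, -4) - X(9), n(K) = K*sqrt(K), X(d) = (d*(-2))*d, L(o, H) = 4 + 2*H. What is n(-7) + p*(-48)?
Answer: -7584 - 7*I*sqrt(7) ≈ -7584.0 - 18.52*I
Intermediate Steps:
X(d) = -2*d**2 (X(d) = (-2*d)*d = -2*d**2)
n(K) = K**(3/2)
p = 158 (p = (4 + 2*(-4)) - (-2)*9**2 = (4 - 8) - (-2)*81 = -4 - 1*(-162) = -4 + 162 = 158)
n(-7) + p*(-48) = (-7)**(3/2) + 158*(-48) = -7*I*sqrt(7) - 7584 = -7584 - 7*I*sqrt(7)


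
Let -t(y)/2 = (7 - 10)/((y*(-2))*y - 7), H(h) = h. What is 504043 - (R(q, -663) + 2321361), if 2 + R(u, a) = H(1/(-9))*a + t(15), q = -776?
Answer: -2491641215/1371 ≈ -1.8174e+6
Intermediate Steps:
t(y) = 6/(-7 - 2*y**2) (t(y) = -2*(7 - 10)/((y*(-2))*y - 7) = -(-6)/((-2*y)*y - 7) = -(-6)/(-2*y**2 - 7) = -(-6)/(-7 - 2*y**2) = 6/(-7 - 2*y**2))
R(u, a) = -920/457 - a/9 (R(u, a) = -2 + (a/(-9) - 6/(7 + 2*15**2)) = -2 + (-a/9 - 6/(7 + 2*225)) = -2 + (-a/9 - 6/(7 + 450)) = -2 + (-a/9 - 6/457) = -2 + (-6/457 - a/9) = -920/457 - a/9)
504043 - (R(q, -663) + 2321361) = 504043 - ((-920/457 - 1/9*(-663)) + 2321361) = 504043 - ((-920/457 + 221/3) + 2321361) = 504043 - (98237/1371 + 2321361) = 504043 - 1*3182684168/1371 = 504043 - 3182684168/1371 = -2491641215/1371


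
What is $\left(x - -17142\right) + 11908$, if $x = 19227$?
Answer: $48277$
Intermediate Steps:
$\left(x - -17142\right) + 11908 = \left(19227 - -17142\right) + 11908 = \left(19227 + 17142\right) + 11908 = 36369 + 11908 = 48277$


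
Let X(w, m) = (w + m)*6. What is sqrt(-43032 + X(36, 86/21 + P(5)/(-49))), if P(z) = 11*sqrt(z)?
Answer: sqrt(-2096780 - 66*sqrt(5))/7 ≈ 206.87*I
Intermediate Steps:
X(w, m) = 6*m + 6*w (X(w, m) = (m + w)*6 = 6*m + 6*w)
sqrt(-43032 + X(36, 86/21 + P(5)/(-49))) = sqrt(-43032 + (6*(86/21 + (11*sqrt(5))/(-49)) + 6*36)) = sqrt(-43032 + (6*(86*(1/21) + (11*sqrt(5))*(-1/49)) + 216)) = sqrt(-43032 + (6*(86/21 - 11*sqrt(5)/49) + 216)) = sqrt(-43032 + ((172/7 - 66*sqrt(5)/49) + 216)) = sqrt(-43032 + (1684/7 - 66*sqrt(5)/49)) = sqrt(-299540/7 - 66*sqrt(5)/49)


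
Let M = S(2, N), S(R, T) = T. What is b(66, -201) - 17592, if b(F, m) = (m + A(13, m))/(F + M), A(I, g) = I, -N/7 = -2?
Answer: -351887/20 ≈ -17594.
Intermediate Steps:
N = 14 (N = -7*(-2) = 14)
M = 14
b(F, m) = (13 + m)/(14 + F) (b(F, m) = (m + 13)/(F + 14) = (13 + m)/(14 + F))
b(66, -201) - 17592 = (13 - 201)/(14 + 66) - 17592 = -188/80 - 17592 = (1/80)*(-188) - 17592 = -47/20 - 17592 = -351887/20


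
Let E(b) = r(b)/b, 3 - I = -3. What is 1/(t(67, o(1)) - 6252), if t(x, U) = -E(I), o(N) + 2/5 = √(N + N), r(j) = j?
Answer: -1/6253 ≈ -0.00015992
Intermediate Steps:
I = 6 (I = 3 - 1*(-3) = 3 + 3 = 6)
E(b) = 1 (E(b) = b/b = 1)
o(N) = -⅖ + √2*√N (o(N) = -⅖ + √(N + N) = -⅖ + √(2*N) = -⅖ + √2*√N)
t(x, U) = -1 (t(x, U) = -1*1 = -1)
1/(t(67, o(1)) - 6252) = 1/(-1 - 6252) = 1/(-6253) = -1/6253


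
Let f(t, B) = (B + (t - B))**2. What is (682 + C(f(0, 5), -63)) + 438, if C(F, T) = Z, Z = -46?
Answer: 1074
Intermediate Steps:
f(t, B) = t**2
C(F, T) = -46
(682 + C(f(0, 5), -63)) + 438 = (682 - 46) + 438 = 636 + 438 = 1074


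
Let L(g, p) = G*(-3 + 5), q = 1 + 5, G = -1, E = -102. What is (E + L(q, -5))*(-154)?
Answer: 16016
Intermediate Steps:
q = 6
L(g, p) = -2 (L(g, p) = -(-3 + 5) = -1*2 = -2)
(E + L(q, -5))*(-154) = (-102 - 2)*(-154) = -104*(-154) = 16016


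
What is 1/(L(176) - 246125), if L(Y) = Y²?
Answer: -1/215149 ≈ -4.6479e-6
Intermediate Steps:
1/(L(176) - 246125) = 1/(176² - 246125) = 1/(30976 - 246125) = 1/(-215149) = -1/215149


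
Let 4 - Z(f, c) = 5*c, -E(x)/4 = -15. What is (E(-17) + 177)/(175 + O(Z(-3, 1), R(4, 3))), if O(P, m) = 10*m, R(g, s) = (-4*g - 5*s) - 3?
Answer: -79/55 ≈ -1.4364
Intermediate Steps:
R(g, s) = -3 - 5*s - 4*g (R(g, s) = (-5*s - 4*g) - 3 = -3 - 5*s - 4*g)
E(x) = 60 (E(x) = -4*(-15) = 60)
Z(f, c) = 4 - 5*c
(E(-17) + 177)/(175 + O(Z(-3, 1), R(4, 3))) = (60 + 177)/(175 + 10*(-3 - 5*3 - 4*4)) = 237/(175 + 10*(-3 - 15 - 16)) = 237/(175 + 10*(-34)) = 237/(175 - 340) = 237/(-165) = 237*(-1/165) = -79/55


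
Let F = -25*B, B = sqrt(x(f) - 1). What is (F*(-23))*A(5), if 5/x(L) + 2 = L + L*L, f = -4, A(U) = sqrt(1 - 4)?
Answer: -575*sqrt(6)/2 ≈ -704.23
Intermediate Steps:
A(U) = I*sqrt(3) (A(U) = sqrt(-3) = I*sqrt(3))
x(L) = 5/(-2 + L + L**2) (x(L) = 5/(-2 + (L + L*L)) = 5/(-2 + (L + L**2)) = 5/(-2 + L + L**2))
B = I*sqrt(2)/2 (B = sqrt(5/(-2 - 4 + (-4)**2) - 1) = sqrt(5/(-2 - 4 + 16) - 1) = sqrt(5/10 - 1) = sqrt(5*(1/10) - 1) = sqrt(1/2 - 1) = sqrt(-1/2) = I*sqrt(2)/2 ≈ 0.70711*I)
F = -25*I*sqrt(2)/2 ≈ -17.678*I
(F*(-23))*A(5) = (-25*I*sqrt(2)/2*(-23))*(I*sqrt(3)) = (575*I*sqrt(2)/2)*(I*sqrt(3)) = -575*sqrt(6)/2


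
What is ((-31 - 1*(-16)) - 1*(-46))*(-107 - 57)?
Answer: -5084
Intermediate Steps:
((-31 - 1*(-16)) - 1*(-46))*(-107 - 57) = ((-31 + 16) + 46)*(-164) = (-15 + 46)*(-164) = 31*(-164) = -5084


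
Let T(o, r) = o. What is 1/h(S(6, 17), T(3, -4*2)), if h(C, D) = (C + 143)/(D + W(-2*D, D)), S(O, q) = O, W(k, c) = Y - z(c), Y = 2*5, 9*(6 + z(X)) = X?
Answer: 56/447 ≈ 0.12528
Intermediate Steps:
z(X) = -6 + X/9
Y = 10
W(k, c) = 16 - c/9 (W(k, c) = 10 - (-6 + c/9) = 10 + (6 - c/9) = 16 - c/9)
h(C, D) = (143 + C)/(16 + 8*D/9) (h(C, D) = (C + 143)/(D + (16 - D/9)) = (143 + C)/(16 + 8*D/9))
1/h(S(6, 17), T(3, -4*2)) = 1/(9*(143 + 6)/(8*(18 + 3))) = 1/((9/8)*149/21) = 1/((9/8)*(1/21)*149) = 1/(447/56) = 56/447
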